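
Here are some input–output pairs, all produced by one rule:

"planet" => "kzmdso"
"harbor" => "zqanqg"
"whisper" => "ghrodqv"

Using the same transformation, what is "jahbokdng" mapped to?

In each case the input is transformed by: move the first character to the end, then shift every letter 1 place backward in the alphabet (wrapping around).
Starting from "jahbokdng": after the first operation, "ahbokdngj"; after the second, "zganjcmfi".

zganjcmfi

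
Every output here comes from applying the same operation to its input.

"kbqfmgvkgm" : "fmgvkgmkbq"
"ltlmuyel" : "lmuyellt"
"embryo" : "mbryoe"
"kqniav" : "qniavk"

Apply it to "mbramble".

In each case the input is transformed by: swap the front and back halves of the string, then move the last 2 characters to the front (rotate right by 2).
Starting from "mbramble": after the first operation, "mblembra"; after the second, "ramblemb".

ramblemb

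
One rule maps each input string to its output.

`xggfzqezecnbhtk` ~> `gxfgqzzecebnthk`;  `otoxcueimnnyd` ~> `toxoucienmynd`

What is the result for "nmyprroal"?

Rule — swap each adjacent pair of characters (1↔2, 3↔4, ...).
"nmyprroal" → "mnpyrraol".

mnpyrraol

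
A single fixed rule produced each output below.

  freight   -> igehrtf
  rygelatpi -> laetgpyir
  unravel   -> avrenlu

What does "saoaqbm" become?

aqobams

The rule is to take characters alternately from the front and the back (1st, last, 2nd, 2nd-last, ...), then reverse the string.
Starting from "saoaqbm": after the first operation, "smaboqa"; after the second, "aqobams".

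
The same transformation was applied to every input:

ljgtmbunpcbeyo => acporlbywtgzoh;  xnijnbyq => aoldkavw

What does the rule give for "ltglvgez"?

Each output is the input with this applied: swap the front and back halves of the string, then shift every letter 13 places forward in the alphabet (wrapping around) — i.e. ROT13.
Applying both steps to "ltglvgez": "vgezltgl", then "itrmygty".

itrmygty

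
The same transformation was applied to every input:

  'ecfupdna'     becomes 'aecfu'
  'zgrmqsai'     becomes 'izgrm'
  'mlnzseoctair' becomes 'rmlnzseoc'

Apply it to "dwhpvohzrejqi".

Rule — move the last character to the front, then delete the last 3 characters.
Starting from "dwhpvohzrejqi": after the first operation, "idwhpvohzrejq"; after the second, "idwhpvohzr".

idwhpvohzr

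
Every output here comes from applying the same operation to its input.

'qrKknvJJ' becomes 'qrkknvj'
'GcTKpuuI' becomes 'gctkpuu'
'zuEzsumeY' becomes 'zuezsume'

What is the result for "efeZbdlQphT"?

efezbdlqph

Looking at the pairs, the operation is to delete the last character, then convert every letter to lowercase.
Applying both steps to "efeZbdlQphT": "efeZbdlQph", then "efezbdlqph".
(Check on "qrKknvJJ": → "qrKknvJ" → "qrkknvj" ✓)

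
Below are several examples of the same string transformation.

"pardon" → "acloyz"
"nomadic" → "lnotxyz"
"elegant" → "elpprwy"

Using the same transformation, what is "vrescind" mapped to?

cdgnopty

Each output is the input with this applied: shift every letter 11 places forward in the alphabet (wrapping around), then sort the characters into alphabetical order.
Working it through for "vrescind": intermediate "gcpdntyo", final "cdgnopty".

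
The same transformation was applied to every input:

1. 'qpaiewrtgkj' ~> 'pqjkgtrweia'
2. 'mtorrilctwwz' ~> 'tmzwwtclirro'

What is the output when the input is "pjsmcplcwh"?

jphwclpcms

In each case the input is transformed by: reverse the string, then move the last 2 characters to the front (rotate right by 2).
"pjsmcplcwh" → "hwclpcmsjp" → "jphwclpcms".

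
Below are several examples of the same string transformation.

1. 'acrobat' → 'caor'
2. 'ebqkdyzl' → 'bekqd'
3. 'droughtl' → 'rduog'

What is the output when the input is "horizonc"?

Looking at the pairs, the operation is to delete the last 3 characters, then swap each adjacent pair of characters (1↔2, 3↔4, ...).
Starting from "horizonc": after the first operation, "horiz"; after the second, "ohirz".

ohirz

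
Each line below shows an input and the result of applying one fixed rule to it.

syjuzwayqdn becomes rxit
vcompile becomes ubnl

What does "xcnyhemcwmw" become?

wbmx

What's happening: shift every letter 1 place backward in the alphabet (wrapping around), then keep only the first 4 characters.
On "xcnyhemcwmw": the first step gives "wbmxgdlbvlv", and the second then gives "wbmx".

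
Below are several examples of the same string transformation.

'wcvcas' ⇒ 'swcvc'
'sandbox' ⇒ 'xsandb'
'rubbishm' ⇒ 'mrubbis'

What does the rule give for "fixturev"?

vfixtur

Looking at the pairs, the operation is to move the last character to the front, then delete the last character.
Applying both steps to "fixturev": "vfixture", then "vfixtur".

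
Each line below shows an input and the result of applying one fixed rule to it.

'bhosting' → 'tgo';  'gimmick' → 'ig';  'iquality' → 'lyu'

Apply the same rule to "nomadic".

What's happening: move the first 3 characters to the end (rotate left by 3), then keep one character in every 3, starting at position 2 (positions 2nd, 5th, 8th, ...).
On "nomadic" that produces "dn".

dn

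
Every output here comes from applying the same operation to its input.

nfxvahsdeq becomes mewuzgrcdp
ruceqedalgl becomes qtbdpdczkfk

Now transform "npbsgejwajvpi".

moarfdivziuoh

The rule is to shift every letter 1 place backward in the alphabet (wrapping around).
So "npbsgejwajvpi" becomes "moarfdivziuoh".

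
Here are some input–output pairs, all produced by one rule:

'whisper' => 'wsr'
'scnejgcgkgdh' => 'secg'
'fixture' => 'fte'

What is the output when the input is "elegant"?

egt

The rule is to keep one character in every 3, starting at position 1 (positions 1st, 4th, 7th, ...).
So "elegant" becomes "egt".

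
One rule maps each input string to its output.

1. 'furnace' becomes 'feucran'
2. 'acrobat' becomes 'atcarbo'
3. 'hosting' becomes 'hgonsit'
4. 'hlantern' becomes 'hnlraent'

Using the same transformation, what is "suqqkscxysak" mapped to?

Looking at the pairs, the operation is to take characters alternately from the front and the back (1st, last, 2nd, 2nd-last, ...).
On "suqqkscxysak" that produces "skuaqsqykxsc".

skuaqsqykxsc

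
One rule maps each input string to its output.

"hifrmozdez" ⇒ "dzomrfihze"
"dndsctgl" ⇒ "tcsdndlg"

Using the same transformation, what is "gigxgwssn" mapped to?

swgxgigns

Looking at the pairs, the operation is to reverse the string, then move the first 2 characters to the end (rotate left by 2).
"gigxgwssn" → "swgxgigns".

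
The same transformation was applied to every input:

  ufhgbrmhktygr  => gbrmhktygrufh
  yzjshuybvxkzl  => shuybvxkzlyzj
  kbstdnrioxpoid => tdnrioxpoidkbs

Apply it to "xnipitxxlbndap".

pitxxlbndapxni

The transformation: move the first 3 characters to the end (rotate left by 3).
Applying that to "xnipitxxlbndap" gives "pitxxlbndapxni".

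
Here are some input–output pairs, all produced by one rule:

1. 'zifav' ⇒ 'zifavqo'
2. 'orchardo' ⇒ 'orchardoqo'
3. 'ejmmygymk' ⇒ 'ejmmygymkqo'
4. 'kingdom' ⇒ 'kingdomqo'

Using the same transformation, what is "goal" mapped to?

goalqo

Rule — append "qo".
"goal" → "goalqo".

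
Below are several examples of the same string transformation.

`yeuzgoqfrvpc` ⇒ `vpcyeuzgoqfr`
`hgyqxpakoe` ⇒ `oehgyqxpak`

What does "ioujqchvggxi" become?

gxiioujqchvg

The rule is to move the first 3 characters to the end (rotate left by 3), then swap the front and back halves of the string.
On "ioujqchvggxi": the first step gives "jqchvggxiiou", and the second then gives "gxiioujqchvg".
(Check on "hgyqxpakoe": → "qxpakoehgy" → "oehgyqxpak" ✓)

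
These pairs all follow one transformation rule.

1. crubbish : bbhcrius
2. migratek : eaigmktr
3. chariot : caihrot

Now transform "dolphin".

hdlionp

Each output is the input with this applied: sort the characters into alphabetical order, then swap each adjacent pair of characters (1↔2, 3↔4, ...).
So "dolphin" becomes "hdlionp".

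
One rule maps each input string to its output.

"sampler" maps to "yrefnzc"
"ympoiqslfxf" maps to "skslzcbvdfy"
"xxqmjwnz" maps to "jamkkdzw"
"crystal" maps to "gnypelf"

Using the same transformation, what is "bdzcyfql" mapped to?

The rule is to move the last 3 characters to the front (rotate right by 3), then shift every letter 13 places forward in the alphabet (wrapping around) — i.e. ROT13.
"bdzcyfql" → "fqlbdzcy" → "sdyoqmpl".
(Check on "xxqmjwnz": → "wnzxxqmj" → "jamkkdzw" ✓)

sdyoqmpl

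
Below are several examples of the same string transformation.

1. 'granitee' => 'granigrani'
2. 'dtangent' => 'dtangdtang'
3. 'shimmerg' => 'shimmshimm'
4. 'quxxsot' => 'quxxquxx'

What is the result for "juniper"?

junijuni

In each case the input is transformed by: delete the last 3 characters, then write the whole string twice.
Working it through for "juniper": intermediate "juni", final "junijuni".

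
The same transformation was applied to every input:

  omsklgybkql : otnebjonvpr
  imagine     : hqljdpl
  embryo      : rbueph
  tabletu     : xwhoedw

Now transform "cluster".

What's happening: shift every letter 3 places forward in the alphabet (wrapping around), then reverse the string.
Working it through for "cluster": intermediate "foxvwhu", final "uhwvxof".

uhwvxof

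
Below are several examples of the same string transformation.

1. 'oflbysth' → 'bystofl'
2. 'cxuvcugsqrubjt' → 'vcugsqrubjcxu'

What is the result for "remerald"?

Rule — delete the last character, then move the first 3 characters to the end (rotate left by 3).
Doing the same to "remerald": "eralrem".

eralrem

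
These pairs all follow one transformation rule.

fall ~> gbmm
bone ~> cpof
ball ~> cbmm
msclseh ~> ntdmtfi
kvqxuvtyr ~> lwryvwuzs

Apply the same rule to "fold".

What's happening: shift every letter 1 place forward in the alphabet (wrapping around).
Doing the same to "fold": "gpme".

gpme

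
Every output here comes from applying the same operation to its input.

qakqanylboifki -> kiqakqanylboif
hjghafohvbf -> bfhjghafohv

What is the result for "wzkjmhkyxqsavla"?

Looking at the pairs, the operation is to move the last 2 characters to the front (rotate right by 2).
"wzkjmhkyxqsavla" → "lawzkjmhkyxqsav".

lawzkjmhkyxqsav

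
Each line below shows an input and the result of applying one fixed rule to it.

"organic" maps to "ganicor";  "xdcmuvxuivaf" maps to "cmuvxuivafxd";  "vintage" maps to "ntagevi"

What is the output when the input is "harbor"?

rborha

Each output is the input with this applied: move the first 2 characters to the end (rotate left by 2).
On "harbor" that produces "rborha".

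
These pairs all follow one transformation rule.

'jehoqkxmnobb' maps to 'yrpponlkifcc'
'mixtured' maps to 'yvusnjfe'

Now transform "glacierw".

xsmjhfdb

Looking at the pairs, the operation is to sort the characters into reverse alphabetical order, then shift every letter 1 place forward in the alphabet (wrapping around).
"glacierw" → "wrligeca" → "xsmjhfdb".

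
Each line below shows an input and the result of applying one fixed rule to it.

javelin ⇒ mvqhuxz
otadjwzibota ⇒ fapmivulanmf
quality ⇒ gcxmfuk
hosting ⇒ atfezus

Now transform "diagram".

What's happening: shift every letter 12 places forward in the alphabet (wrapping around), then swap each adjacent pair of characters (1↔2, 3↔4, ...).
Starting from "diagram": after the first operation, "pumsdmy"; after the second, "upsmmdy".
(Check on "javelin": → "vmhqxuz" → "mvqhuxz" ✓)

upsmmdy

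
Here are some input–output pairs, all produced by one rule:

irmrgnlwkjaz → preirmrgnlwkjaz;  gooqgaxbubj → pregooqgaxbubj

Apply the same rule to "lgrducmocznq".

prelgrducmocznq

The pattern: prepend "pre".
For "lgrducmocznq" the result is "prelgrducmocznq".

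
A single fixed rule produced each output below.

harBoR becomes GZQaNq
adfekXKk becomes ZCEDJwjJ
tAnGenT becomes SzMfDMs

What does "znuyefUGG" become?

In each case the input is transformed by: shift every letter 1 place backward in the alphabet (wrapping around), then flip the case of every letter.
For "znuyefUGG", step one produces "ymtxdeTFF"; step two turns that into "YMTXDEtff".
(Check on "tAnGenT": → "sZmFdmS" → "SzMfDMs" ✓)

YMTXDEtff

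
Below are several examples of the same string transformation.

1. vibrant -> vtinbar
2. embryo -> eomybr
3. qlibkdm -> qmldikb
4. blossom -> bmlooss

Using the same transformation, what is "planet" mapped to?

ptlean

Rule — take characters alternately from the front and the back (1st, last, 2nd, 2nd-last, ...).
So "planet" becomes "ptlean".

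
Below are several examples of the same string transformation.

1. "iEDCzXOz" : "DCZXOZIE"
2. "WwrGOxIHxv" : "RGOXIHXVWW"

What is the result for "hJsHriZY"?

SHRIZYHJ

Rule — move the first 2 characters to the end (rotate left by 2), then convert every letter to uppercase.
On "hJsHriZY": the first step gives "sHriZYhJ", and the second then gives "SHRIZYHJ".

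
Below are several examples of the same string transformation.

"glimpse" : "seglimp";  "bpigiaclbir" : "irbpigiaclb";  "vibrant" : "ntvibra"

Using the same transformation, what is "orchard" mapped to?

rdorcha

Each output is the input with this applied: move the last 2 characters to the front (rotate right by 2).
For "orchard" the result is "rdorcha".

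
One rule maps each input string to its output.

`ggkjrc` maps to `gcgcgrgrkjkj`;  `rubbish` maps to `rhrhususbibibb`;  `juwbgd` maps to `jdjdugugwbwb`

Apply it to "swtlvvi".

sisiwvwvtvtvll

In each case the input is transformed by: double every character, then take characters alternately from the front and the back (1st, last, 2nd, 2nd-last, ...).
Starting from "swtlvvi": after the first operation, "sswwttllvvvvii"; after the second, "sisiwvwvtvtvll".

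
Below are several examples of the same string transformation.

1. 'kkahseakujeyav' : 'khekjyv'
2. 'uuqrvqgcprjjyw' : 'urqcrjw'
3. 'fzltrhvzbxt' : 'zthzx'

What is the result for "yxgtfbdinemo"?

xtbieo

The rule is to keep every other character starting from the second (positions 2nd, 4th, 6th, ...).
So "yxgtfbdinemo" becomes "xtbieo".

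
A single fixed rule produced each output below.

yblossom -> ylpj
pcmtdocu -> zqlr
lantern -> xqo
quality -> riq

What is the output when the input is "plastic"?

ipf

In each case the input is transformed by: keep every other character starting from the second (positions 2nd, 4th, 6th, ...), then shift every letter 3 places backward in the alphabet (wrapping around).
For "plastic", step one produces "lsi"; step two turns that into "ipf".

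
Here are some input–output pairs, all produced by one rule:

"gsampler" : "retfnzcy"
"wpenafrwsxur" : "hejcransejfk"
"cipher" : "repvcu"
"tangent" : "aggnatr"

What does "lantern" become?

The rule is to move the last 2 characters to the front (rotate right by 2), then shift every letter 13 places forward in the alphabet (wrapping around) — i.e. ROT13.
Starting from "lantern": after the first operation, "rnlante"; after the second, "eaynagr".

eaynagr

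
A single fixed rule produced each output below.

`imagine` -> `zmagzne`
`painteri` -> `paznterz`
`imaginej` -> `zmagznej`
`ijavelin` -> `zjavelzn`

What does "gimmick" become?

gzmmzck

What's happening: replace every "i" with "z".
Applying that to "gimmick" gives "gzmmzck".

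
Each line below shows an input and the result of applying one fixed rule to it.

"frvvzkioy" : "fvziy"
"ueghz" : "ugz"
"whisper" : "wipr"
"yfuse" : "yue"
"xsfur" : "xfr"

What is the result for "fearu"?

In each case the input is transformed by: keep every other character starting from the first (positions 1st, 3rd, 5th, ...).
For "fearu" the result is "fau".

fau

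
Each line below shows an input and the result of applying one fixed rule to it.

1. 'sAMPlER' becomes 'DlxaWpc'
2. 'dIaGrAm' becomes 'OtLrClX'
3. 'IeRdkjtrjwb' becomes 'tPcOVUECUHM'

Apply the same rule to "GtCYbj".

Rule — flip the case of every letter, then shift every letter 11 places forward in the alphabet (wrapping around).
For "GtCYbj" the result is "rEnjMU".

rEnjMU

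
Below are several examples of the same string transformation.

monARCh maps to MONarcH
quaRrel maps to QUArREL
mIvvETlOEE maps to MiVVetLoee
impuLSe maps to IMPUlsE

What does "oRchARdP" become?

In each case the input is transformed by: flip the case of every letter.
For "oRchARdP" the result is "OrCHarDp".

OrCHarDp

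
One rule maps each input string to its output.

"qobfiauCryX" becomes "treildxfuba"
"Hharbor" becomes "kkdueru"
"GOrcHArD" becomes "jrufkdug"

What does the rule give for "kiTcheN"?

nlwfkhq

Looking at the pairs, the operation is to shift every letter 3 places forward in the alphabet (wrapping around), then convert every letter to lowercase.
Applying both steps to "kiTcheN": "nlWfkhQ", then "nlwfkhq".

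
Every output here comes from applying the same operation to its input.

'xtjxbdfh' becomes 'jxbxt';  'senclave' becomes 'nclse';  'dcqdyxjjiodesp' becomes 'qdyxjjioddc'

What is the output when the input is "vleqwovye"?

The transformation: delete the last 3 characters, then move the first 2 characters to the end (rotate left by 2).
Starting from "vleqwovye": after the first operation, "vleqwo"; after the second, "eqwovl".

eqwovl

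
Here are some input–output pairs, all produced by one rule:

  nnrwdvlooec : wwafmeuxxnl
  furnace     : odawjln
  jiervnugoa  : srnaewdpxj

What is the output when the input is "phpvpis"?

Looking at the pairs, the operation is to shift every letter 9 places forward in the alphabet (wrapping around).
So "phpvpis" becomes "yqyeyrb".

yqyeyrb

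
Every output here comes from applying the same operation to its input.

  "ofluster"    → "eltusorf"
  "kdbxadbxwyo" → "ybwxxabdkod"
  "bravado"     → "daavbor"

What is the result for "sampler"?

Each output is the input with this applied: take characters alternately from the front and the back (1st, last, 2nd, 2nd-last, ...), then move the first 3 characters to the end (rotate left by 3).
For "sampler", step one produces "sraemlp"; step two turns that into "emlpsra".

emlpsra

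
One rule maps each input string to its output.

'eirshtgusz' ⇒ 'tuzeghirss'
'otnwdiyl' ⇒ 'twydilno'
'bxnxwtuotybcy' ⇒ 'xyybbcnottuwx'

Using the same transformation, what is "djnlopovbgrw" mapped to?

rvwbdgjlnoop

The rule is to sort the characters into alphabetical order, then move the last 3 characters to the front (rotate right by 3).
Working it through for "djnlopovbgrw": intermediate "bdgjlnooprvw", final "rvwbdgjlnoop".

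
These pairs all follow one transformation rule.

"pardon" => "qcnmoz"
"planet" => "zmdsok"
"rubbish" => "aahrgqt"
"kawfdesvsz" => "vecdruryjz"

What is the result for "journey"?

tqmdxin

What's happening: shift every letter 1 place backward in the alphabet (wrapping around), then move the first 2 characters to the end (rotate left by 2).
For "journey" the result is "tqmdxin".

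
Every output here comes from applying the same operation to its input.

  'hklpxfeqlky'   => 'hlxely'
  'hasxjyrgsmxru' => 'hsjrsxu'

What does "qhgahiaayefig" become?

The rule is to keep every other character starting from the first (positions 1st, 3rd, 5th, ...).
For "qhgahiaayefig" the result is "qghayfg".

qghayfg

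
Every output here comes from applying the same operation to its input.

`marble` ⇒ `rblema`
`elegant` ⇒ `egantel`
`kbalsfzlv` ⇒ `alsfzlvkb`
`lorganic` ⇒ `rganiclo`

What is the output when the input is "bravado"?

The transformation: move the first 2 characters to the end (rotate left by 2).
For "bravado" the result is "avadobr".

avadobr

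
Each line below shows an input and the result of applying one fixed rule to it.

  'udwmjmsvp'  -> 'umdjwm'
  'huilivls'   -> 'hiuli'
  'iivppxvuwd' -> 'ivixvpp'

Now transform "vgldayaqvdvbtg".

vvgdlvdqaay

What's happening: delete the last 3 characters, then take characters alternately from the front and the back (1st, last, 2nd, 2nd-last, ...).
So "vgldayaqvdvbtg" becomes "vvgdlvdqaay".
(Check on "iivppxvuwd": → "iivppxv" → "ivixvpp" ✓)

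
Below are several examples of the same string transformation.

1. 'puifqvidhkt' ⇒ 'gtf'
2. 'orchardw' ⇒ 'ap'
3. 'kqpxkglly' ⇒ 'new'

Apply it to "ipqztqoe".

The rule is to keep one character in every 3, starting at position 3 (positions 3rd, 6th, 9th, ...), then shift every letter 2 places backward in the alphabet (wrapping around).
For "ipqztqoe", step one produces "qq"; step two turns that into "oo".

oo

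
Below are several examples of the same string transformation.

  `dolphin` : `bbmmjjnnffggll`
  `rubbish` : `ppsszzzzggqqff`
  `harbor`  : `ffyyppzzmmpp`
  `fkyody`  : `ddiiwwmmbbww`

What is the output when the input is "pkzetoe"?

nniixxccrrmmcc

The rule is to double every character, then shift every letter 2 places backward in the alphabet (wrapping around).
Applying both steps to "pkzetoe": "ppkkzzeettooee", then "nniixxccrrmmcc".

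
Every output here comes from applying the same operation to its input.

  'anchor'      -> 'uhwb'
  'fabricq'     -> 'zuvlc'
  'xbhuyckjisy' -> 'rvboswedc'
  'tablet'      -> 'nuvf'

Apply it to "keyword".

What's happening: delete the last 2 characters, then shift every letter 6 places backward in the alphabet (wrapping around).
On "keyword": the first step gives "keywo", and the second then gives "eysqi".

eysqi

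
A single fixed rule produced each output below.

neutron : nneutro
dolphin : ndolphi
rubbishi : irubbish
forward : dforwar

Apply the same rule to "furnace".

Rule — move the last character to the front.
Doing the same to "furnace": "efurnac".

efurnac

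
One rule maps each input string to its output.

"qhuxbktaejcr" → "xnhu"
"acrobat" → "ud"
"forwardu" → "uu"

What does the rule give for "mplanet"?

The rule is to keep one character in every 3, starting at position 3 (positions 3rd, 6th, 9th, ...), then shift every letter 3 places forward in the alphabet (wrapping around).
Applying both steps to "mplanet": "le", then "oh".
(Check on "qhuxbktaejcr": → "uker" → "xnhu" ✓)

oh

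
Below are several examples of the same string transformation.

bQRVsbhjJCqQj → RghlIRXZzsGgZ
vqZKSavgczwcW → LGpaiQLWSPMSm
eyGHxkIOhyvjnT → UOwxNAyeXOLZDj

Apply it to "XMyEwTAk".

ncOuMjqA

In each case the input is transformed by: shift every letter 10 places backward in the alphabet (wrapping around), then flip the case of every letter.
For "XMyEwTAk", step one produces "NCoUmJQa"; step two turns that into "ncOuMjqA".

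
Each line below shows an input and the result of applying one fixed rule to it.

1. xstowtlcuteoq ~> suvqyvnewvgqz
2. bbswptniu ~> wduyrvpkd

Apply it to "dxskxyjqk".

mzumzalsf

Rule — shift every letter 2 places forward in the alphabet (wrapping around), then swap the first and last characters.
Working it through for "dxskxyjqk": intermediate "fzumzalsm", final "mzumzalsf".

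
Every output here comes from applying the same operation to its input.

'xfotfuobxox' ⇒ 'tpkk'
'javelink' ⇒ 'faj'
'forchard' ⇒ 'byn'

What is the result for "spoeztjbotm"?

oafp

The transformation: shift every letter 4 places backward in the alphabet (wrapping around), then keep one character in every 3, starting at position 1 (positions 1st, 4th, 7th, ...).
On "spoeztjbotm" that produces "oafp".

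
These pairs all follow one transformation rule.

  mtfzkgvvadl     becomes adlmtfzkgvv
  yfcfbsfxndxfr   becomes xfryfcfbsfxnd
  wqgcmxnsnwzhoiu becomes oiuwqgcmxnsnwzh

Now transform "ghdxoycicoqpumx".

What's happening: move the last 3 characters to the front (rotate right by 3).
For "ghdxoycicoqpumx" the result is "umxghdxoycicoqp".

umxghdxoycicoqp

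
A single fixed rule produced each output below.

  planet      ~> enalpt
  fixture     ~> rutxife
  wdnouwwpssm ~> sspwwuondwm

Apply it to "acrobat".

The pattern: move the last character to the front, then reverse the string.
On "acrobat" that produces "aborcat".

aborcat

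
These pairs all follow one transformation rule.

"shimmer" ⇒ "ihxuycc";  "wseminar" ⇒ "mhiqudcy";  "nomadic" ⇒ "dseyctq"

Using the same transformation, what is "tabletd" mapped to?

The transformation: take characters alternately from the front and the back (1st, last, 2nd, 2nd-last, ...), then shift every letter 10 places backward in the alphabet (wrapping around).
Working it through for "tabletd": intermediate "tdatbel", final "jtqjrub".

jtqjrub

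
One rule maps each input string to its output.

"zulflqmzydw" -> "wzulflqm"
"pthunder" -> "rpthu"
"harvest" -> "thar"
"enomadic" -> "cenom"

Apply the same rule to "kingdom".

mkin

What's happening: move the last character to the front, then delete the last 3 characters.
Applying both steps to "kingdom": "mkingdo", then "mkin".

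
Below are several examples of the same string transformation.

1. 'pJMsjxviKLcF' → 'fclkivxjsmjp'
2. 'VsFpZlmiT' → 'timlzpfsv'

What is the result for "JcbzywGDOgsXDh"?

hdxsgodgwyzbcj

The transformation: reverse the string, then convert every letter to lowercase.
Starting from "JcbzywGDOgsXDh": after the first operation, "hDXsgODGwyzbcJ"; after the second, "hdxsgodgwyzbcj".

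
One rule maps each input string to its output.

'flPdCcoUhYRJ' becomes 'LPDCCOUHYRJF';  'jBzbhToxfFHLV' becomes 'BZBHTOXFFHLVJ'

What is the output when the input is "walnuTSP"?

ALNUTSPW

Looking at the pairs, the operation is to move the first character to the end, then convert every letter to uppercase.
"walnuTSP" → "ALNUTSPW".
(Check on "jBzbhToxfFHLV": → "BzbhToxfFHLVj" → "BZBHTOXFFHLVJ" ✓)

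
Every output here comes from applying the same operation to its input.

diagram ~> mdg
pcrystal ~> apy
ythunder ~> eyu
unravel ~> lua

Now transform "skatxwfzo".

fst

Each output is the input with this applied: keep one character in every 3, starting at position 1 (positions 1st, 4th, 7th, ...), then move the last character to the front.
Doing the same to "skatxwfzo": "fst".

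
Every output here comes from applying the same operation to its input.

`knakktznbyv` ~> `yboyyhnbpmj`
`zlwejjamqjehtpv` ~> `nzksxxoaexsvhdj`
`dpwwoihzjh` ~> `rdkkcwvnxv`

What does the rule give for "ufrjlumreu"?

Each output is the input with this applied: shift every letter 12 places backward in the alphabet (wrapping around).
For "ufrjlumreu" the result is "itfxziafsi".

itfxziafsi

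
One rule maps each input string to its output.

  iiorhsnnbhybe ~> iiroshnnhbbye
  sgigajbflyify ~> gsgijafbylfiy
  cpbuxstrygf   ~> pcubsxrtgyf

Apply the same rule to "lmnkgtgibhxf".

mlkntgighbfx

In each case the input is transformed by: swap each adjacent pair of characters (1↔2, 3↔4, ...).
So "lmnkgtgibhxf" becomes "mlkntgighbfx".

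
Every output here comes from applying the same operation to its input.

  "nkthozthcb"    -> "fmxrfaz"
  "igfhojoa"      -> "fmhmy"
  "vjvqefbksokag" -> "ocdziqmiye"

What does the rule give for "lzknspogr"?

The rule is to shift every letter 2 places backward in the alphabet (wrapping around), then delete the first 3 characters.
"lzknspogr" → "lqnmep".

lqnmep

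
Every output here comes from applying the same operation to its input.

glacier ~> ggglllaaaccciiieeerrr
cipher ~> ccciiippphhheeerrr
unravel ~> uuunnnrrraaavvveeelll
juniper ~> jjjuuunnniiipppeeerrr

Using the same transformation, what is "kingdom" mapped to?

kkkiiinnngggdddooommm

Each output is the input with this applied: repeat every character 3 times.
So "kingdom" becomes "kkkiiinnngggdddooommm".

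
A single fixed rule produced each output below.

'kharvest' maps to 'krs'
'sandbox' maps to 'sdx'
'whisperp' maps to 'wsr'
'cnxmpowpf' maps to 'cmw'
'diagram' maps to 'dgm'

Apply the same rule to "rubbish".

Each output is the input with this applied: keep one character in every 3, starting at position 1 (positions 1st, 4th, 7th, ...).
Doing the same to "rubbish": "rbh".

rbh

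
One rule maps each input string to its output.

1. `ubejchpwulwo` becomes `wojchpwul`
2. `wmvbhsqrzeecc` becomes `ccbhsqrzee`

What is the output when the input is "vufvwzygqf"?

What's happening: delete the first 3 characters, then move the last 2 characters to the front (rotate right by 2).
Applying that to "vufvwzygqf" gives "qfvwzyg".

qfvwzyg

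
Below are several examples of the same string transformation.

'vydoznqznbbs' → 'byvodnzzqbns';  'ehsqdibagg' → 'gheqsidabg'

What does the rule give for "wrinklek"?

What's happening: swap each adjacent pair of characters (1↔2, 3↔4, ...), then move the last character to the front.
So "wrinklek" becomes "erwnilkk".
(Check on "ehsqdibagg": → "heqsidabgg" → "gheqsidabg" ✓)

erwnilkk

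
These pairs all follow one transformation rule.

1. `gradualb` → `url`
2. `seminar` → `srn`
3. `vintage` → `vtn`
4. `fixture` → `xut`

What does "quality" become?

yut

In each case the input is transformed by: sort the characters into reverse alphabetical order, then keep only the first 3 characters.
Applying both steps to "quality": "yutqlia", then "yut".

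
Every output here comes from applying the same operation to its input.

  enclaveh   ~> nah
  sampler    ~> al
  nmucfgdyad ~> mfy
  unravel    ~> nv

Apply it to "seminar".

The transformation: keep one character in every 3, starting at position 2 (positions 2nd, 5th, 8th, ...).
Doing the same to "seminar": "en".

en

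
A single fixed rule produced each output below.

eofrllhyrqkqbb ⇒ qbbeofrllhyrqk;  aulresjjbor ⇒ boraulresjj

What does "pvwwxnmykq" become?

Looking at the pairs, the operation is to move the last 3 characters to the front (rotate right by 3).
Doing the same to "pvwwxnmykq": "ykqpvwwxnm".

ykqpvwwxnm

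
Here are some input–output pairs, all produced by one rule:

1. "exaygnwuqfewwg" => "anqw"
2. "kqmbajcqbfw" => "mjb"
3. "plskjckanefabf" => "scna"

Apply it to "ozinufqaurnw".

ifuw

Looking at the pairs, the operation is to keep one character in every 3, starting at position 3 (positions 3rd, 6th, 9th, ...).
On "ozinufqaurnw" that produces "ifuw".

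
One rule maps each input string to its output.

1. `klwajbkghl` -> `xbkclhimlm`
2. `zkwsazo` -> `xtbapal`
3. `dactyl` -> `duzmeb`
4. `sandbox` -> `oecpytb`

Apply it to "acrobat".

The rule is to move the first 2 characters to the end (rotate left by 2), then shift every letter 1 place forward in the alphabet (wrapping around).
Starting from "acrobat": after the first operation, "robatac"; after the second, "spcbubd".
(Check on "zkwsazo": → "wsazozk" → "xtbapal" ✓)

spcbubd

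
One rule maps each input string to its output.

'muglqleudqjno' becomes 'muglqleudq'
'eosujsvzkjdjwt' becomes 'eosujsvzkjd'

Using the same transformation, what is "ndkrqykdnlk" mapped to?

ndkrqykd

Rule — delete the last 3 characters.
For "ndkrqykdnlk" the result is "ndkrqykd".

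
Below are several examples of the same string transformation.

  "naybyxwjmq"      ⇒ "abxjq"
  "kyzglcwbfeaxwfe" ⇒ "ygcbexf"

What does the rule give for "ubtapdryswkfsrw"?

badywfr

The rule is to keep every other character starting from the second (positions 2nd, 4th, 6th, ...).
For "ubtapdryswkfsrw" the result is "badywfr".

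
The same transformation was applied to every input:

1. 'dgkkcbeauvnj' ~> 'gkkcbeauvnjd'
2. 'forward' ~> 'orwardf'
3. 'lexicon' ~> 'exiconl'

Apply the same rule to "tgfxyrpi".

gfxyrpit

The rule is to move the first character to the end.
Doing the same to "tgfxyrpi": "gfxyrpit".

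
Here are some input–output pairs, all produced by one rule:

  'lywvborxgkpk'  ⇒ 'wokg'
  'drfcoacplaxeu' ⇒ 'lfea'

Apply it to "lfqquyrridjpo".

Rule — keep one character in every 3, starting at position 3 (positions 3rd, 6th, 9th, ...), then sort the characters into reverse alphabetical order.
Working it through for "lfqquyrridjpo": intermediate "qyip", final "yqpi".

yqpi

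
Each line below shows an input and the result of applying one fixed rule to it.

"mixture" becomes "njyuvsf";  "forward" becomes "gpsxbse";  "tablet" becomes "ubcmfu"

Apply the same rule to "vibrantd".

The pattern: shift every letter 1 place forward in the alphabet (wrapping around).
For "vibrantd" the result is "wjcsboue".

wjcsboue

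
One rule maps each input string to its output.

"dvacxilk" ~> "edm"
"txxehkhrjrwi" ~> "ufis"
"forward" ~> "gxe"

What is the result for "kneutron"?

lvp

The rule is to keep one character in every 3, starting at position 1 (positions 1st, 4th, 7th, ...), then shift every letter 1 place forward in the alphabet (wrapping around).
Applying both steps to "kneutron": "kuo", then "lvp".
(Check on "forward": → "fwd" → "gxe" ✓)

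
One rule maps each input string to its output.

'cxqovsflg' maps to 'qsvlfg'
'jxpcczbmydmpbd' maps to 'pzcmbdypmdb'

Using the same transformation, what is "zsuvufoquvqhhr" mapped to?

ufuqovuhqrh

The pattern: swap each adjacent pair of characters (1↔2, 3↔4, ...), then delete the first 3 characters.
"zsuvufoquvqhhr" → "szvufuqovuhqrh" → "ufuqovuhqrh".
(Check on "jxpcczbmydmpbd": → "xjcpzcmbdypmdb" → "pzcmbdypmdb" ✓)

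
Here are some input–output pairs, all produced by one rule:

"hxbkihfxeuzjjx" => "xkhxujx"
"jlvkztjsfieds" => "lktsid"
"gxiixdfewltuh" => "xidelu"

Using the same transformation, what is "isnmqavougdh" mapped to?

smaogh

The transformation: keep every other character starting from the second (positions 2nd, 4th, 6th, ...).
Doing the same to "isnmqavougdh": "smaogh".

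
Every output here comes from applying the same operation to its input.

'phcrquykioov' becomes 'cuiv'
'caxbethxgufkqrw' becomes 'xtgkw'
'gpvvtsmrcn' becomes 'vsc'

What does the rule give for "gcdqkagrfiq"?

Rule — keep one character in every 3, starting at position 3 (positions 3rd, 6th, 9th, ...).
Applying that to "gcdqkagrfiq" gives "daf".

daf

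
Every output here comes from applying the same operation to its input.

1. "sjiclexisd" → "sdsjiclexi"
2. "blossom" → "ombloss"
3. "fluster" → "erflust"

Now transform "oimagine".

In each case the input is transformed by: move the last 2 characters to the front (rotate right by 2).
"oimagine" → "neoimagi".

neoimagi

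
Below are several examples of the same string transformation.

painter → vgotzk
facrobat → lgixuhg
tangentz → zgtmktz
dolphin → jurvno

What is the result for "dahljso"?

The rule is to delete the last character, then shift every letter 6 places forward in the alphabet (wrapping around).
Working it through for "dahljso": intermediate "dahljs", final "jgnrpy".

jgnrpy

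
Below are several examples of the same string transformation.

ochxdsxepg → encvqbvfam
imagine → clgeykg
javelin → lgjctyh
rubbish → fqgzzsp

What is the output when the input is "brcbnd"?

Looking at the pairs, the operation is to shift every letter 2 places backward in the alphabet (wrapping around), then reverse the string.
On "brcbnd": the first step gives "zpazlb", and the second then gives "blzapz".

blzapz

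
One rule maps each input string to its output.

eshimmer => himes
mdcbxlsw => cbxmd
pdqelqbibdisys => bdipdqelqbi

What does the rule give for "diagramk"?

Each output is the input with this applied: delete the last 3 characters, then move the last 3 characters to the front (rotate right by 3).
"diagramk" → "diagr" → "agrdi".

agrdi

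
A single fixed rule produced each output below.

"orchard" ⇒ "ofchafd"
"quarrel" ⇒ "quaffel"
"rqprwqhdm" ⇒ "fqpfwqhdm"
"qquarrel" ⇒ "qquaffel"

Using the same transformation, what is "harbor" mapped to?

hafbof

The transformation: replace every "r" with "f".
For "harbor" the result is "hafbof".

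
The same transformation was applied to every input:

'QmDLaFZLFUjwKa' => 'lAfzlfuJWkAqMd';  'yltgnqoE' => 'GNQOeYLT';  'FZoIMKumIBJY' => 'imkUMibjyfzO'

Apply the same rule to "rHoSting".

Each output is the input with this applied: flip the case of every letter, then move the first 3 characters to the end (rotate left by 3).
"rHoSting" → "RhOsTING" → "sTINGRhO".

sTINGRhO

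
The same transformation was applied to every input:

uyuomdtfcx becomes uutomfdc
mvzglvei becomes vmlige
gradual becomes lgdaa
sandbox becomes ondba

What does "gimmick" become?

kiigc

Rule — sort the characters into reverse alphabetical order, then delete the first 2 characters.
On "gimmick" that produces "kiigc".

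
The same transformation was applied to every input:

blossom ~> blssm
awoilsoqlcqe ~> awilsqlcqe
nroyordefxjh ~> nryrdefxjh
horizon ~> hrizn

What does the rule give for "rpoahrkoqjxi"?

Rule — remove every "o".
For "rpoahrkoqjxi" the result is "rpahrkqjxi".

rpahrkqjxi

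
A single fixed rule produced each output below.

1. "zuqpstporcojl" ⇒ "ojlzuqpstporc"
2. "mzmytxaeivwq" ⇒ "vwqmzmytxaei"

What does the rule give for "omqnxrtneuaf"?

uafomqnxrtne

Looking at the pairs, the operation is to move the last 3 characters to the front (rotate right by 3).
For "omqnxrtneuaf" the result is "uafomqnxrtne".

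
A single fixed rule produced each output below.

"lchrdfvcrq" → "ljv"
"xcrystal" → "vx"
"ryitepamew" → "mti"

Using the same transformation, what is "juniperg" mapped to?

ri

The rule is to keep one character in every 3, starting at position 3 (positions 3rd, 6th, 9th, ...), then shift every letter 4 places forward in the alphabet (wrapping around).
For "juniperg", step one produces "ne"; step two turns that into "ri".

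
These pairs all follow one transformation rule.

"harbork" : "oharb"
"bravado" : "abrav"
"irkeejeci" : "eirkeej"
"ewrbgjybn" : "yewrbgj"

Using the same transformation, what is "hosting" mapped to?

Looking at the pairs, the operation is to delete the last 2 characters, then move the last character to the front.
For "hosting", step one produces "hosti"; step two turns that into "ihost".

ihost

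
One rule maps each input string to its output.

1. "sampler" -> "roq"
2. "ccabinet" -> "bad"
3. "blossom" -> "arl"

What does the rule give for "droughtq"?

The transformation: keep one character in every 3, starting at position 1 (positions 1st, 4th, 7th, ...), then shift every letter 1 place backward in the alphabet (wrapping around).
For "droughtq", step one produces "dut"; step two turns that into "cts".

cts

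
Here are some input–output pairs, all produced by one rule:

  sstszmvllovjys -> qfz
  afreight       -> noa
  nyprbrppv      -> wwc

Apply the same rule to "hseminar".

The transformation: shift every letter 7 places forward in the alphabet (wrapping around), then keep only the last 3 characters.
So "hseminar" becomes "uhy".
(Check on "nyprbrppv": → "ufwyiywwc" → "wwc" ✓)

uhy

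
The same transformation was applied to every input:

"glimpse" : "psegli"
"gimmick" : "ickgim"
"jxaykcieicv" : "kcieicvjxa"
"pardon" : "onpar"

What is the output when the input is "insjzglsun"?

zglsunins

Each output is the input with this applied: move the first 3 characters to the end (rotate left by 3), then delete the first character.
Applying both steps to "insjzglsun": "jzglsunins", then "zglsunins".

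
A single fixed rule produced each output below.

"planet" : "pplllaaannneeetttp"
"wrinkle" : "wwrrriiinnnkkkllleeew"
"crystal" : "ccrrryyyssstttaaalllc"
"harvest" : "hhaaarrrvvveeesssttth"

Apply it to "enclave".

The pattern: repeat every character 3 times, then move the first character to the end.
Starting from "enclave": after the first operation, "eeennnccclllaaavvveee"; after the second, "eennnccclllaaavvveeee".

eennnccclllaaavvveeee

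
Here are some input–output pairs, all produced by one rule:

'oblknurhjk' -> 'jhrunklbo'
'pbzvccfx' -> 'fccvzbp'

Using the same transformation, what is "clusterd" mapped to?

The rule is to reverse the string, then delete the first character.
Starting from "clusterd": after the first operation, "dretsulc"; after the second, "retsulc".

retsulc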